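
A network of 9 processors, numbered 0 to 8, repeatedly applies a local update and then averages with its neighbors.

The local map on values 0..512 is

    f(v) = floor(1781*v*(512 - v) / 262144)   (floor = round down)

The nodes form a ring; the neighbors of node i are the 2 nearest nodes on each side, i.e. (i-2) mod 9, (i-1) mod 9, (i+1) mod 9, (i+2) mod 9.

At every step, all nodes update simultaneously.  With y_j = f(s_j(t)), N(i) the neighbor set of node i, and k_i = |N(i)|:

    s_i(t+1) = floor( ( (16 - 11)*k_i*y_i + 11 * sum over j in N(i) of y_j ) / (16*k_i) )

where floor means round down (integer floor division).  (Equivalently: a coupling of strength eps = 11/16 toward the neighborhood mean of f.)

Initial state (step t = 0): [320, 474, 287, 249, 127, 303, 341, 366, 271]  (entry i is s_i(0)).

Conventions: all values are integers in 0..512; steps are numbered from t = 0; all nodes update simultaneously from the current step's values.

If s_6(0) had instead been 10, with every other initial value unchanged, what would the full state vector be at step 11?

Simulating step by step:
t=0: [320, 474, 287, 249, 127, 303, 10, 366, 271]
t=1: [365, 337, 362, 365, 335, 335, 280, 341, 299]
t=2: [388, 387, 377, 383, 396, 401, 418, 405, 410]
t=3: [316, 324, 331, 325, 312, 301, 288, 294, 297]
t=4: [421, 416, 413, 416, 422, 428, 432, 431, 428]
t=5: [258, 265, 268, 265, 256, 248, 242, 242, 248]
t=6: [444, 444, 444, 444, 444, 443, 443, 443, 443]
t=7: [205, 205, 205, 205, 205, 206, 206, 206, 206]
t=8: [427, 427, 427, 427, 427, 427, 427, 427, 427]
t=9: [246, 246, 246, 246, 246, 246, 246, 246, 246]
t=10: [444, 444, 444, 444, 444, 444, 444, 444, 444]
t=11: [205, 205, 205, 205, 205, 205, 205, 205, 205]

Answer: [205, 205, 205, 205, 205, 205, 205, 205, 205]
Key observation: This trace re-runs the system from the modified initial state.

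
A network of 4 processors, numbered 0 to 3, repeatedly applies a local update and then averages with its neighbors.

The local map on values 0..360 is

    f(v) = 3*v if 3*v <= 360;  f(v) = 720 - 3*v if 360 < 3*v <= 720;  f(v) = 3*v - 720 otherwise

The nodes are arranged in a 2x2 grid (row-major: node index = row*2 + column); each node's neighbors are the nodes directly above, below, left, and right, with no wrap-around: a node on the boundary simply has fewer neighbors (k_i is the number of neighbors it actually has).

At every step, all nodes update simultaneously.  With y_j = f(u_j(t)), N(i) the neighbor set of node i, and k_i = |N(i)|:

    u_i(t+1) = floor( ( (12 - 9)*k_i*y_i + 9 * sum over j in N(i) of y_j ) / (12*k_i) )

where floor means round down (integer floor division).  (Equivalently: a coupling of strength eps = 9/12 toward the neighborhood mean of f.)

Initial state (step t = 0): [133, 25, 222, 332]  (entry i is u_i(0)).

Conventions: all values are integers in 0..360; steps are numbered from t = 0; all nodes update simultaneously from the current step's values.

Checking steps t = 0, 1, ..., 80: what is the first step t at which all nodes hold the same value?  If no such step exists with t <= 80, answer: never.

Simulating step by step:
t=0: [133, 25, 222, 332]  (not all equal)
t=1: [128, 242, 237, 117]  (not all equal)
t=2: [89, 259, 259, 93]  (not all equal)
t=3: [109, 219, 219, 112]  (not all equal)
t=4: [129, 264, 264, 131]  (not all equal)
t=5: [137, 265, 265, 135]  (not all equal)
t=6: [133, 252, 252, 135]  (not all equal)
t=7: [107, 247, 247, 105]  (not all equal)
t=8: [96, 243, 243, 94]  (not all equal)
t=9: [78, 216, 216, 77]  (not all equal)
t=10: [112, 192, 192, 111]  (not all equal)
t=11: [192, 286, 286, 191]  (not all equal)
t=12: [139, 143, 143, 140]  (not all equal)
t=13: [294, 298, 298, 293]  (not all equal)
t=14: [171, 163, 163, 170]  (not all equal)
t=15: [225, 214, 214, 225]  (not all equal)
t=16: [69, 53, 53, 69]  (not all equal)
t=17: [171, 195, 195, 171]  (not all equal)
t=18: [153, 189, 189, 153]  (not all equal)
t=19: [180, 234, 234, 180]  (not all equal)
t=20: [58, 139, 139, 58]  (not all equal)
t=21: [270, 206, 206, 270]  (not all equal)
t=22: [99, 93, 93, 99]  (not all equal)
t=23: [283, 292, 292, 283]  (not all equal)
t=24: [149, 135, 135, 149]  (not all equal)
t=25: [304, 283, 283, 304]  (not all equal)
t=26: [144, 176, 176, 144]  (not all equal)
t=27: [216, 264, 264, 216]  (not all equal)
t=28: [72, 72, 72, 72]  (all equal)

Answer: 28
Key observation: Synchronization is absorbing here: once all nodes are equal they stay equal, and step 28 is the first all-equal step.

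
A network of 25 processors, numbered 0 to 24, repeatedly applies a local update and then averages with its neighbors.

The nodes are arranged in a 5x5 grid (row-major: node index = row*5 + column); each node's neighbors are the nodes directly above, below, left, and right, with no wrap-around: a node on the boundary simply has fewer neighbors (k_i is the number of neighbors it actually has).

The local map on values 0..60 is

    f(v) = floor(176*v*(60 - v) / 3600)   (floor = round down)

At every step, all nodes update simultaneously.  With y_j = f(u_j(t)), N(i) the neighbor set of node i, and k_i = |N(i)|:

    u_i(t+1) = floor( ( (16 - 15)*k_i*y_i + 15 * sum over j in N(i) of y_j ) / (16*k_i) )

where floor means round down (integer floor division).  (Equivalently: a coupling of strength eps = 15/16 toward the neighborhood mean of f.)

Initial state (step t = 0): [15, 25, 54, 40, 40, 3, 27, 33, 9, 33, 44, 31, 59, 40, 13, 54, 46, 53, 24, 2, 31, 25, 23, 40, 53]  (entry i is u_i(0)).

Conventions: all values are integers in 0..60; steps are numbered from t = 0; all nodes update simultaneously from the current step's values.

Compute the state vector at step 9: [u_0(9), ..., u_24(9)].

Simulating step by step:
t=0: [15, 25, 54, 40, 40, 3, 27, 33, 9, 33, 44, 31, 59, 40, 13, 54, 46, 53, 24, 2, 31, 25, 23, 40, 53]
t=1: [25, 31, 39, 26, 40, 34, 34, 21, 39, 30, 22, 28, 33, 24, 29, 34, 29, 28, 26, 28, 29, 38, 33, 34, 21]
t=2: [42, 41, 41, 39, 43, 41, 42, 41, 42, 40, 42, 42, 42, 42, 43, 42, 42, 43, 42, 42, 41, 42, 42, 42, 42]
t=3: [37, 36, 38, 36, 39, 36, 37, 36, 38, 35, 36, 36, 36, 35, 36, 36, 35, 35, 35, 35, 36, 36, 35, 36, 36]
t=4: [41, 40, 41, 40, 41, 41, 41, 40, 41, 40, 42, 41, 42, 41, 42, 42, 42, 42, 42, 42, 42, 42, 42, 42, 42]
t=5: [38, 38, 38, 38, 38, 37, 38, 37, 38, 37, 37, 36, 37, 36, 37, 36, 36, 36, 36, 36, 36, 36, 36, 36, 36]
t=6: [40, 40, 40, 40, 40, 40, 40, 40, 40, 40, 41, 41, 41, 41, 41, 41, 42, 41, 42, 41, 42, 42, 42, 42, 42]
t=7: [39, 39, 39, 39, 39, 38, 38, 38, 38, 38, 38, 37, 38, 37, 38, 36, 37, 36, 37, 36, 36, 36, 36, 36, 36]
t=8: [40, 40, 40, 40, 40, 40, 40, 40, 40, 40, 40, 40, 40, 40, 40, 41, 41, 41, 41, 41, 42, 41, 42, 41, 42]
t=9: [39, 39, 39, 39, 39, 39, 39, 39, 39, 39, 38, 38, 38, 38, 38, 37, 38, 37, 38, 37, 37, 36, 37, 36, 37]

Answer: [39, 39, 39, 39, 39, 39, 39, 39, 39, 39, 38, 38, 38, 38, 38, 37, 38, 37, 38, 37, 37, 36, 37, 36, 37]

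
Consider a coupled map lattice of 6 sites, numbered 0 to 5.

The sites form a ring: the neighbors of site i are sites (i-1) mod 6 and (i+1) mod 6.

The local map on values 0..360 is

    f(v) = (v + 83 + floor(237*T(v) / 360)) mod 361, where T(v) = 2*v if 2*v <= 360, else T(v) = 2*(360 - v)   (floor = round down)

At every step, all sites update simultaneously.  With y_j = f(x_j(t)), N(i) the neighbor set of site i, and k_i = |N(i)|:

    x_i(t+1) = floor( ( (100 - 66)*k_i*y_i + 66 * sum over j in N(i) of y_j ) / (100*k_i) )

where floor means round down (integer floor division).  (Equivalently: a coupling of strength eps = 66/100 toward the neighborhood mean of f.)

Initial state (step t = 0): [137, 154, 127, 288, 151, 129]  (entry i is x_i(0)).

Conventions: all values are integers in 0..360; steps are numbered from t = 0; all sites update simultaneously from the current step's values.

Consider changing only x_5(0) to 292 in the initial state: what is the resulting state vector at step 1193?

Answer: [98, 98, 98, 98, 98, 98]
Key observation: The state at step 27, [97, 97, 97, 97, 97, 97], reappears at step 31: the system is in a cycle of period 4 from step 27 on.  Therefore the state at step 1193 equals the state at step 27 + ((1193 - 27) mod 4) = 29, which is [98, 98, 98, 98, 98, 98].

Derivation:
t=0: [137, 154, 127, 288, 151, 292]
t=1: [72, 44, 65, 64, 92, 71]
t=2: [226, 221, 216, 253, 258, 263]
t=3: [120, 125, 122, 118, 113, 116]
t=4: [119, 5, 122, 235, 350, 232]
t=5: [193, 151, 72, 70, 109, 187]
t=6: [113, 150, 188, 276, 239, 201]
t=7: [183, 181, 104, 121, 120, 198]
t=8: [136, 199, 156, 107, 44, 90]
t=9: [152, 84, 180, 200, 267, 171]
t=10: [155, 164, 182, 127, 120, 101]
t=11: [165, 106, 85, 50, 109, 134]
t=12: [154, 237, 268, 269, 189, 155]
t=13: [92, 103, 113, 118, 109, 98]
t=14: [308, 320, 340, 345, 333, 313]
t=15: [96, 93, 89, 87, 90, 94]
t=16: [301, 297, 290, 287, 291, 298]
t=17: [100, 101, 103, 104, 103, 101]
t=18: [315, 316, 320, 321, 320, 316]
t=19: [95, 95, 94, 94, 94, 95]
t=20: [303, 302, 300, 300, 300, 302]
t=21: [100, 100, 100, 101, 100, 100]
t=22: [314, 314, 314, 314, 314, 314]
t=23: [96, 96, 96, 96, 96, 96]
t=24: [305, 305, 305, 305, 305, 305]
t=25: [99, 99, 99, 99, 99, 99]
t=26: [312, 312, 312, 312, 312, 312]
t=27: [97, 97, 97, 97, 97, 97]
t=28: [307, 307, 307, 307, 307, 307]
t=29: [98, 98, 98, 98, 98, 98]
t=30: [310, 310, 310, 310, 310, 310]
t=31: [97, 97, 97, 97, 97, 97]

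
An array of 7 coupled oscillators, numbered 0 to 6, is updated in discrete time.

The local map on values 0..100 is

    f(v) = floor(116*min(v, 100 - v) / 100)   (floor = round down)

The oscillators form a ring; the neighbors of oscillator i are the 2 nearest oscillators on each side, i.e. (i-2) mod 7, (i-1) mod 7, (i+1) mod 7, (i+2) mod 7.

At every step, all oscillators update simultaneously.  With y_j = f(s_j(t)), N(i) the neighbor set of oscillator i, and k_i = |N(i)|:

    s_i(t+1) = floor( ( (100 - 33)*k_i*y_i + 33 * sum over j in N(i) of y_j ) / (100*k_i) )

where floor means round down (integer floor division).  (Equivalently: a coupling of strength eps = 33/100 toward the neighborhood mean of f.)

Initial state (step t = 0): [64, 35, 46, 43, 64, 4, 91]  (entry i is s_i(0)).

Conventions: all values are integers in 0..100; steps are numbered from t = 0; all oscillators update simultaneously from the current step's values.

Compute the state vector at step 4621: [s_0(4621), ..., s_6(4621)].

Simulating step by step:
t=0: [64, 35, 46, 43, 64, 4, 91]
t=1: [36, 39, 49, 44, 37, 14, 17]
t=2: [38, 43, 52, 47, 39, 23, 24]
t=3: [42, 47, 52, 50, 43, 31, 31]
t=4: [46, 52, 54, 54, 47, 39, 38]
t=5: [51, 53, 53, 52, 52, 46, 46]
t=6: [55, 54, 54, 54, 54, 53, 53]
t=7: [52, 53, 52, 53, 53, 53, 53]
t=8: [54, 54, 54, 54, 54, 54, 54]
t=9: [53, 53, 53, 53, 53, 53, 53]
t=10: [54, 54, 54, 54, 54, 54, 54]

Answer: [53, 53, 53, 53, 53, 53, 53]
Key observation: The state at step 8, [54, 54, 54, 54, 54, 54, 54], reappears at step 10: the system is in a cycle of period 2 from step 8 on.  Therefore the state at step 4621 equals the state at step 8 + ((4621 - 8) mod 2) = 9, which is [53, 53, 53, 53, 53, 53, 53].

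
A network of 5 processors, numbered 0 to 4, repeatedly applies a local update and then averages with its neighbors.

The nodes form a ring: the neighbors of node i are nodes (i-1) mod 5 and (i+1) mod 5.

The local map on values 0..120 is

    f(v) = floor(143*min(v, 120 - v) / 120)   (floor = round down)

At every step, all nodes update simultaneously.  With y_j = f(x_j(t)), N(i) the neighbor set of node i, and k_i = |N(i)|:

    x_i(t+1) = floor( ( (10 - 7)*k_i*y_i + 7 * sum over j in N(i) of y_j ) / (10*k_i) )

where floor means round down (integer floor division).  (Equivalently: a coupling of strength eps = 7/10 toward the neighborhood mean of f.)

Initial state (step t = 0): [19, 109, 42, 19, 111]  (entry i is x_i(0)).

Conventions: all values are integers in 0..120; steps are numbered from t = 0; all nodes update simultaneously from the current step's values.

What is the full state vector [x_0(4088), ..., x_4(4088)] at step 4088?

Simulating step by step:
t=0: [19, 109, 42, 19, 111]
t=1: [14, 29, 27, 27, 18]
t=2: [24, 27, 32, 28, 23]
t=3: [29, 32, 34, 32, 29]
t=4: [35, 37, 38, 37, 35]
t=5: [42, 43, 44, 43, 42]
t=6: [50, 51, 51, 51, 50]
t=7: [59, 59, 60, 59, 59]
t=8: [70, 70, 70, 70, 70]
t=9: [59, 59, 59, 59, 59]
t=10: [70, 70, 70, 70, 70]

Answer: [70, 70, 70, 70, 70]
Key observation: The state at step 8, [70, 70, 70, 70, 70], reappears at step 10: the system is in a cycle of period 2 from step 8 on.  Therefore the state at step 4088 equals the state at step 8 + ((4088 - 8) mod 2) = 8, which is [70, 70, 70, 70, 70].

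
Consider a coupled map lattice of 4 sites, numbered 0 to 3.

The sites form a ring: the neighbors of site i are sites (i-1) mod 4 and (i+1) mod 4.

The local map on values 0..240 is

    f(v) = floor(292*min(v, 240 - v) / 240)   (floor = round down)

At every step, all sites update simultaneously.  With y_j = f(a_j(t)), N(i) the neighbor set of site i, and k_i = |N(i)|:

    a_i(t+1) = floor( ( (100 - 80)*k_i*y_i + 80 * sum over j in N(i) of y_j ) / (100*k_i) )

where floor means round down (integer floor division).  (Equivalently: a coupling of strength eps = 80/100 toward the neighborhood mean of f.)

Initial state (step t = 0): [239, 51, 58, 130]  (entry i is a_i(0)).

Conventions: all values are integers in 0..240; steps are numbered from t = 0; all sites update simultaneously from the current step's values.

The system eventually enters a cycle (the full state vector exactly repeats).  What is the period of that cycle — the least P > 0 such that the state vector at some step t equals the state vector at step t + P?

Answer: 2
Key observation: The state at step 11, [143, 143, 143, 143], reappears at step 13 — and no state repeats earlier — so the cycle the system enters has period 2.

Derivation:
t=0: [239, 51, 58, 130]
t=1: [78, 40, 92, 55]
t=2: [64, 91, 67, 95]
t=3: [105, 85, 106, 86]
t=4: [108, 122, 108, 122]
t=5: [140, 133, 140, 133]
t=6: [128, 122, 128, 122]
t=7: [141, 137, 141, 137]
t=8: [124, 121, 124, 121]
t=9: [143, 141, 143, 141]
t=10: [119, 118, 119, 118]
t=11: [143, 143, 143, 143]
t=12: [118, 118, 118, 118]
t=13: [143, 143, 143, 143]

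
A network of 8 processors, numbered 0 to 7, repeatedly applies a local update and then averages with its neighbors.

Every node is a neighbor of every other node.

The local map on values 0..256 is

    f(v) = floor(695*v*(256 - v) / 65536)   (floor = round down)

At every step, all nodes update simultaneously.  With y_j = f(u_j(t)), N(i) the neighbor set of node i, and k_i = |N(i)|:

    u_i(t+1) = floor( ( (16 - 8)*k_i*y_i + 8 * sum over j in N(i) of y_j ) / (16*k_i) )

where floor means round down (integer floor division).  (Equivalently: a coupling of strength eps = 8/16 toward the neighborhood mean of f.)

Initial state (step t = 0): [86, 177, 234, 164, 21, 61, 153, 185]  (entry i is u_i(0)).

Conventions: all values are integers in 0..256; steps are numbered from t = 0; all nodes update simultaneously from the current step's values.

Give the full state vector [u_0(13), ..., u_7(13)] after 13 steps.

Simulating step by step:
t=0: [86, 177, 234, 164, 21, 61, 153, 185]
t=1: [137, 134, 94, 140, 93, 125, 143, 131]
t=2: [170, 170, 165, 170, 165, 170, 170, 170]
t=3: [155, 155, 157, 155, 157, 155, 155, 155]
t=4: [165, 165, 164, 165, 164, 165, 165, 165]
t=5: [159, 159, 159, 159, 159, 159, 159, 159]
t=6: [163, 163, 163, 163, 163, 163, 163, 163]
t=7: [160, 160, 160, 160, 160, 160, 160, 160]
t=8: [162, 162, 162, 162, 162, 162, 162, 162]
t=9: [161, 161, 161, 161, 161, 161, 161, 161]
t=10: [162, 162, 162, 162, 162, 162, 162, 162]
t=11: [161, 161, 161, 161, 161, 161, 161, 161]
t=12: [162, 162, 162, 162, 162, 162, 162, 162]
t=13: [161, 161, 161, 161, 161, 161, 161, 161]

Answer: [161, 161, 161, 161, 161, 161, 161, 161]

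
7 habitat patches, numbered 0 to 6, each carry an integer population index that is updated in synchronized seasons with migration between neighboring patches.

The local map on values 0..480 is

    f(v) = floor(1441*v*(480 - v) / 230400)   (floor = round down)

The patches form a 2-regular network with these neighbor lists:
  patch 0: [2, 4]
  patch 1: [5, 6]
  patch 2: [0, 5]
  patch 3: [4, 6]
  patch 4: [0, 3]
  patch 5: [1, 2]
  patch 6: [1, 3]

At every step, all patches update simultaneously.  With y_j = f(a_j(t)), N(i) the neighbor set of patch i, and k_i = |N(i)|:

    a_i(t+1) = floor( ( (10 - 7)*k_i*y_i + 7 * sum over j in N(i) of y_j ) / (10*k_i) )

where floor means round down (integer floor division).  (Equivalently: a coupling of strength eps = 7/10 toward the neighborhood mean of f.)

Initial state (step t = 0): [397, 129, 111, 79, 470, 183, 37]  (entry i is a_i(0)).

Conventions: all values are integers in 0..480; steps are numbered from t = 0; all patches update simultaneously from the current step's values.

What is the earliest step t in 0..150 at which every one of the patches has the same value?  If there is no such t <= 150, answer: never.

Answer: never
Key observation: The state at step 13 reappears at step 15 — the system is in a cycle of period 2 from step 13 on.  No step 0..15 is synchronized, and the cycle repeats forever, so no step up to 150 (or ever) has all patches equal.

Derivation:
t=0: [397, 129, 111, 79, 470, 183, 37]  (not all equal)
t=1: [161, 239, 267, 105, 150, 290, 198]  (not all equal)
t=2: [328, 350, 339, 304, 291, 353, 316]  (not all equal)
t=3: [317, 296, 296, 333, 328, 287, 313]  (not all equal)
t=4: [324, 337, 336, 314, 313, 341, 323]  (not all equal)
t=5: [314, 304, 304, 322, 322, 299, 314]  (not all equal)
t=6: [326, 332, 332, 320, 320, 335, 326]  (not all equal)
t=7: [313, 307, 307, 317, 317, 305, 313]  (not all equal)
t=8: [327, 330, 330, 324, 324, 332, 327]  (not all equal)
t=9: [312, 309, 309, 314, 314, 308, 312]  (not all equal)
t=10: [327, 329, 329, 326, 326, 330, 327]  (not all equal)
t=11: [311, 310, 310, 312, 312, 309, 311]  (not all equal)
t=12: [328, 329, 329, 327, 327, 329, 328]  (not all equal)
t=13: [311, 310, 310, 311, 311, 310, 311]  (not all equal)
t=14: [328, 328, 328, 328, 328, 329, 328]  (not all equal)
t=15: [311, 310, 310, 311, 311, 310, 311]  (not all equal)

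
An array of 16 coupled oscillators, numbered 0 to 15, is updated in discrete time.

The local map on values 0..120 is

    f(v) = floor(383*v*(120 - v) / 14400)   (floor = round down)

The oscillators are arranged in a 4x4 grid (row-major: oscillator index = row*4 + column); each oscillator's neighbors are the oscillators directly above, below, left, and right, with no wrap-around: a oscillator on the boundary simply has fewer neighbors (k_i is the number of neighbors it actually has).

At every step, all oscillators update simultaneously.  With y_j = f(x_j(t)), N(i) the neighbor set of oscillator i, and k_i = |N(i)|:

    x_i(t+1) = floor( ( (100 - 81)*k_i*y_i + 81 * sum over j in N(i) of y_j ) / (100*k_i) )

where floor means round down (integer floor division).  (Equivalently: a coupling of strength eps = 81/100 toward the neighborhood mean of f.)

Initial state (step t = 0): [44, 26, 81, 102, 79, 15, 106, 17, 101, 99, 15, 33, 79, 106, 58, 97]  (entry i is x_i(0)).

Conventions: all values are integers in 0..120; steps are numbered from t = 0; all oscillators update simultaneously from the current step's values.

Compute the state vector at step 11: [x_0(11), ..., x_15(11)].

Answer: [63, 63, 63, 63, 63, 63, 63, 63, 63, 63, 63, 63, 63, 63, 63, 63]

Derivation:
t=0: [44, 26, 81, 102, 79, 15, 106, 17, 101, 99, 15, 33, 79, 106, 58, 97]
t=1: [77, 69, 57, 61, 64, 57, 50, 52, 70, 45, 61, 53, 52, 71, 55, 80]
t=2: [92, 92, 93, 94, 92, 92, 94, 94, 92, 92, 93, 91, 92, 92, 91, 92]
t=3: [68, 67, 66, 65, 68, 67, 66, 66, 68, 67, 67, 67, 68, 68, 67, 69]
t=4: [94, 94, 94, 94, 94, 94, 94, 94, 94, 94, 94, 93, 94, 94, 93, 93]
t=5: [65, 65, 65, 65, 65, 65, 65, 65, 65, 65, 65, 65, 65, 65, 65, 66]
t=6: [95, 95, 95, 95, 95, 95, 95, 95, 95, 95, 95, 94, 95, 95, 94, 94]
t=7: [63, 63, 63, 63, 63, 63, 63, 63, 63, 63, 63, 63, 63, 63, 63, 65]
t=8: [95, 95, 95, 95, 95, 95, 95, 95, 95, 95, 95, 95, 95, 95, 95, 95]
t=9: [63, 63, 63, 63, 63, 63, 63, 63, 63, 63, 63, 63, 63, 63, 63, 63]
t=10: [95, 95, 95, 95, 95, 95, 95, 95, 95, 95, 95, 95, 95, 95, 95, 95]
t=11: [63, 63, 63, 63, 63, 63, 63, 63, 63, 63, 63, 63, 63, 63, 63, 63]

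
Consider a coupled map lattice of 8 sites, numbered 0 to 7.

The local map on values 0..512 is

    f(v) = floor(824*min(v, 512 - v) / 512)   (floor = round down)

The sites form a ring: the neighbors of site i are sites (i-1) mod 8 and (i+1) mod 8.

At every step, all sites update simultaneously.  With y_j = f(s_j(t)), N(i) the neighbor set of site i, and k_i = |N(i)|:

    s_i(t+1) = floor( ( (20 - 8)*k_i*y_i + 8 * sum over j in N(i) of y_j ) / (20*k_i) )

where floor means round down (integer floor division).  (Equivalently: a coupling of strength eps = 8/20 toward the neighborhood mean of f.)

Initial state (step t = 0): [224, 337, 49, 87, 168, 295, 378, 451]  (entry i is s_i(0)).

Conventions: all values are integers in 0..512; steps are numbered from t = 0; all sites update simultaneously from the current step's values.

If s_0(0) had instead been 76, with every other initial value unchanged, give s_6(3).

Answer: s_6(3) = 317
Key observation: This trace re-runs the system from the modified initial state.

Derivation:
t=0: [76, 337, 49, 87, 168, 295, 378, 451]
t=1: [149, 208, 131, 153, 259, 306, 218, 126]
t=2: [250, 290, 242, 271, 359, 350, 316, 239]
t=3: [389, 372, 382, 359, 277, 268, 317, 373]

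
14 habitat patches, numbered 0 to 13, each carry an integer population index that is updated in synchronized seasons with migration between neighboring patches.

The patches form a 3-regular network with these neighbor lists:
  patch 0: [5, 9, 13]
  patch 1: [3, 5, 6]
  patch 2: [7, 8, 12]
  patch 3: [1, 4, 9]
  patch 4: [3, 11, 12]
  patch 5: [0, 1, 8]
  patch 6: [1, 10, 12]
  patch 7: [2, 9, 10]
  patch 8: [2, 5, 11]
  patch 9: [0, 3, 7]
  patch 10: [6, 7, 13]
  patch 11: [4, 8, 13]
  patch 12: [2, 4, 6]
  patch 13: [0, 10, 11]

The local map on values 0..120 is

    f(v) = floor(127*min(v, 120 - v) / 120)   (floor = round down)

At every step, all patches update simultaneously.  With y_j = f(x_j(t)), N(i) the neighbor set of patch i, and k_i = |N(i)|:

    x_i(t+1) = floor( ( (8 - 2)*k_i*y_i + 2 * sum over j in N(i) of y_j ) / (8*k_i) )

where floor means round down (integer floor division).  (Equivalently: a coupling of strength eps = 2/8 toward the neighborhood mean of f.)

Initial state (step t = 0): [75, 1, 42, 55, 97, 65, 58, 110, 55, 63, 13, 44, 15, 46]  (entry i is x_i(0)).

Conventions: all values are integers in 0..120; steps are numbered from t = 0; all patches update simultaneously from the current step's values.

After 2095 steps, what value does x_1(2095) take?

Simulating step by step:
t=0: [75, 1, 42, 55, 97, 65, 58, 110, 55, 63, 13, 44, 15, 46]
t=1: [49, 15, 39, 50, 27, 52, 48, 17, 55, 54, 19, 45, 22, 44]
t=2: [51, 24, 38, 47, 31, 51, 42, 22, 55, 52, 24, 46, 27, 44]
t=3: [52, 30, 39, 46, 34, 51, 39, 27, 55, 51, 28, 47, 30, 45]
t=4: [54, 35, 40, 45, 36, 51, 38, 31, 55, 50, 31, 48, 33, 46]
t=5: [55, 39, 41, 45, 39, 52, 38, 34, 55, 50, 34, 49, 35, 47]
t=6: [56, 42, 43, 46, 42, 54, 39, 37, 55, 50, 36, 50, 38, 48]
t=7: [57, 45, 45, 47, 44, 56, 40, 40, 56, 51, 39, 51, 40, 49]
t=8: [58, 47, 47, 48, 46, 58, 42, 43, 57, 52, 42, 52, 42, 51]
t=9: [59, 49, 49, 50, 48, 59, 44, 46, 58, 54, 44, 54, 44, 53]
t=10: [61, 51, 51, 52, 50, 61, 46, 48, 59, 56, 47, 56, 46, 55]
t=11: [61, 53, 53, 54, 52, 61, 48, 50, 61, 58, 49, 58, 48, 57]
t=12: [61, 56, 55, 57, 55, 61, 50, 53, 61, 60, 51, 60, 50, 59]
t=13: [62, 58, 57, 60, 58, 61, 52, 56, 61, 62, 53, 62, 53, 61]
t=14: [61, 60, 59, 62, 60, 61, 55, 59, 61, 61, 56, 61, 56, 61]
t=15: [62, 62, 61, 61, 62, 62, 58, 61, 62, 61, 59, 62, 59, 61]
t=16: [61, 61, 61, 61, 61, 61, 61, 62, 61, 61, 61, 61, 61, 61]
t=17: [62, 62, 61, 62, 62, 62, 62, 61, 62, 61, 61, 62, 62, 62]
t=18: [61, 61, 61, 61, 61, 61, 61, 62, 61, 61, 61, 61, 61, 61]

Answer: x_1(2095) = 62
Key observation: The state at step 16, [61, 61, 61, 61, 61, 61, 61, 62, 61, 61, 61, 61, 61, 61], reappears at step 18: the system is in a cycle of period 2 from step 16 on.  Therefore the state at step 2095 equals the state at step 16 + ((2095 - 16) mod 2) = 17, which is [62, 62, 61, 62, 62, 62, 62, 61, 62, 61, 61, 62, 62, 62].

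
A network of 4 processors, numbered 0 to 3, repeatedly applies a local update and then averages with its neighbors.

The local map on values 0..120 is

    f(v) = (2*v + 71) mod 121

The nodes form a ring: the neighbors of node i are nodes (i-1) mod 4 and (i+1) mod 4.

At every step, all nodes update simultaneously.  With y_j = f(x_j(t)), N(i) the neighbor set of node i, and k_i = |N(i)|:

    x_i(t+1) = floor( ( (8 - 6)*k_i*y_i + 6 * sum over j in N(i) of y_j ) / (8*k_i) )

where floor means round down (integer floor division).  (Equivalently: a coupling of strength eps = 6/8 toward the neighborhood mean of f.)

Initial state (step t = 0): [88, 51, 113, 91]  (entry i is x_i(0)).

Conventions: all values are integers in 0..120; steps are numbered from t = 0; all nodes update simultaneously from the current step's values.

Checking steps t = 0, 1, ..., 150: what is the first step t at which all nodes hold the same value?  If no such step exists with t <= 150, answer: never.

Answer: 9
Key observation: Synchronization is absorbing here: once all nodes are equal they stay equal, and step 9 is the first all-equal step.

Derivation:
t=0: [88, 51, 113, 91]  (not all equal)
t=1: [24, 35, 37, 25]  (not all equal)
t=2: [37, 58, 13, 53]  (not all equal)
t=3: [51, 61, 70, 59]  (not all equal)
t=4: [65, 71, 75, 70]  (not all equal)
t=5: [88, 90, 93, 90]  (not all equal)
t=6: [8, 9, 10, 9]  (not all equal)
t=7: [88, 89, 89, 89]  (not all equal)
t=8: [6, 6, 7, 6]  (not all equal)
t=9: [83, 83, 83, 83]  (all equal)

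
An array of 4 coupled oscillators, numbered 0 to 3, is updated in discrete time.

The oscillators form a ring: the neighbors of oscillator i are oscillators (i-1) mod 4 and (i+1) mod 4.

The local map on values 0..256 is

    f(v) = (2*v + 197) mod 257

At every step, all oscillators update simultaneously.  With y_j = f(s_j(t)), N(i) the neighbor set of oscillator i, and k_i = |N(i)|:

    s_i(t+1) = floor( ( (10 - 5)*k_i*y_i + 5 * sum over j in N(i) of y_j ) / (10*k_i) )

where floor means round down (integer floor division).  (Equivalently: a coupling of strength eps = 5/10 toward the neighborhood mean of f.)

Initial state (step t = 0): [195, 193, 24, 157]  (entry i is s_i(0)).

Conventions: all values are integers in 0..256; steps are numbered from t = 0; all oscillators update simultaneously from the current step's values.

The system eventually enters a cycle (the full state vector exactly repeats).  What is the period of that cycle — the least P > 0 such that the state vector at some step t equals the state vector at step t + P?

Simulating step by step:
t=0: [195, 193, 24, 157]
t=1: [117, 114, 203, 206]
t=2: [152, 149, 110, 113]
t=3: [223, 220, 181, 184]
t=4: [108, 105, 66, 69]
t=5: [135, 132, 93, 96]
t=6: [189, 186, 147, 150]
t=7: [104, 101, 190, 193]
t=8: [126, 123, 84, 87]
t=9: [171, 168, 129, 132]
t=10: [68, 65, 154, 157]
t=11: [119, 116, 205, 208]
t=12: [156, 153, 114, 117]
t=13: [231, 228, 189, 192]
t=14: [124, 121, 82, 85]
t=15: [167, 164, 125, 128]
t=16: [60, 57, 146, 149]
t=17: [103, 100, 189, 192]
t=18: [124, 121, 82, 85]

Answer: 4
Key observation: The state at step 14, [124, 121, 82, 85], reappears at step 18 — and no state repeats earlier — so the cycle the system enters has period 4.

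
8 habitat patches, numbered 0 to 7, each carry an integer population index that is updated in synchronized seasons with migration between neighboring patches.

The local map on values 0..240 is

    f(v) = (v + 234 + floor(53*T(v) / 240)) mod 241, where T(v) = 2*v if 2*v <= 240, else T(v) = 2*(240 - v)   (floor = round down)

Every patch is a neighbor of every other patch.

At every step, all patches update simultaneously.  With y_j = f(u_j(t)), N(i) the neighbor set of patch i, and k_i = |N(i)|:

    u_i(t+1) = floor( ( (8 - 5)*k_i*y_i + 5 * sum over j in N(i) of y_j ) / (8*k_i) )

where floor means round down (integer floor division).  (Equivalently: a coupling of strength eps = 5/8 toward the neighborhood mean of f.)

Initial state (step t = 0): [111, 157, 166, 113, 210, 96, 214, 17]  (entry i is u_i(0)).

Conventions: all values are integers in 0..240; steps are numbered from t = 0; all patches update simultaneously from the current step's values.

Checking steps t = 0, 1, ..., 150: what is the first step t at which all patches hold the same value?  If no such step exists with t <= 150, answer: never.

Simulating step by step:
t=0: [111, 157, 166, 113, 210, 96, 214, 17]  (not all equal)
t=1: [156, 166, 167, 157, 174, 150, 175, 117]  (not all equal)
t=2: [186, 187, 187, 186, 189, 185, 189, 179]  (not all equal)
t=3: [202, 202, 202, 202, 202, 202, 202, 201]  (not all equal)
t=4: [211, 211, 211, 211, 211, 211, 211, 211]  (all equal)

Answer: 4
Key observation: Synchronization is absorbing here: once all patches are equal they stay equal, and step 4 is the first all-equal step.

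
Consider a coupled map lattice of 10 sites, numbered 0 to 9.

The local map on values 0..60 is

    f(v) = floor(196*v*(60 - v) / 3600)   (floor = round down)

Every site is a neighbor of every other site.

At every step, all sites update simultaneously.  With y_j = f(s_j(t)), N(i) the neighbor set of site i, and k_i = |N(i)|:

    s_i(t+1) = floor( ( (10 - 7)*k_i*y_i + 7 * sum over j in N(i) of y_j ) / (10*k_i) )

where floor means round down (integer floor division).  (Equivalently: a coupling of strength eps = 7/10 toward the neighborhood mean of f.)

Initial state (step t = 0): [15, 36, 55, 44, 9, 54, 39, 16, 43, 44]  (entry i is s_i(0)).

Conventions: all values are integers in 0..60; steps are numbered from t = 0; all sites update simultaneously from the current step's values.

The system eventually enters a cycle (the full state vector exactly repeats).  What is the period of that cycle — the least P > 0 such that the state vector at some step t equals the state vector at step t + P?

Simulating step by step:
t=0: [15, 36, 55, 44, 9, 54, 39, 16, 43, 44]
t=1: [34, 36, 29, 34, 31, 29, 35, 34, 34, 34]
t=2: [47, 47, 47, 47, 47, 47, 47, 47, 47, 47]
t=3: [33, 33, 33, 33, 33, 33, 33, 33, 33, 33]
t=4: [48, 48, 48, 48, 48, 48, 48, 48, 48, 48]
t=5: [31, 31, 31, 31, 31, 31, 31, 31, 31, 31]
t=6: [48, 48, 48, 48, 48, 48, 48, 48, 48, 48]

Answer: 2
Key observation: The state at step 4, [48, 48, 48, 48, 48, 48, 48, 48, 48, 48], reappears at step 6 — and no state repeats earlier — so the cycle the system enters has period 2.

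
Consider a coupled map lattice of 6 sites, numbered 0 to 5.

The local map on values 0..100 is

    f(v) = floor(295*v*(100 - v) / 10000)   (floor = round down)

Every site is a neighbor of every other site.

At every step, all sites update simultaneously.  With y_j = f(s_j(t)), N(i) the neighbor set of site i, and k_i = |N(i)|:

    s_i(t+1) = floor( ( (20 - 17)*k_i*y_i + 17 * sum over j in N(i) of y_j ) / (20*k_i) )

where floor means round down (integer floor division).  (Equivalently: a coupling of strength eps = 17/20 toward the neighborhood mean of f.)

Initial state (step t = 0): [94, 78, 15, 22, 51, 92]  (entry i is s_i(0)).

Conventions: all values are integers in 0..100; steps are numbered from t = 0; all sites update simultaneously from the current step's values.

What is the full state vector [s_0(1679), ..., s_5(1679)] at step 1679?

Answer: [61, 61, 61, 61, 61, 61]
Key observation: The state at step 2, [70, 70, 70, 70, 70, 70], reappears at step 4: the system is in a cycle of period 2 from step 2 on.  Therefore the state at step 1679 equals the state at step 2 + ((1679 - 2) mod 2) = 3, which is [61, 61, 61, 61, 61, 61].

Derivation:
t=0: [94, 78, 15, 22, 51, 92]
t=1: [41, 40, 41, 40, 40, 41]
t=2: [70, 70, 70, 70, 70, 70]
t=3: [61, 61, 61, 61, 61, 61]
t=4: [70, 70, 70, 70, 70, 70]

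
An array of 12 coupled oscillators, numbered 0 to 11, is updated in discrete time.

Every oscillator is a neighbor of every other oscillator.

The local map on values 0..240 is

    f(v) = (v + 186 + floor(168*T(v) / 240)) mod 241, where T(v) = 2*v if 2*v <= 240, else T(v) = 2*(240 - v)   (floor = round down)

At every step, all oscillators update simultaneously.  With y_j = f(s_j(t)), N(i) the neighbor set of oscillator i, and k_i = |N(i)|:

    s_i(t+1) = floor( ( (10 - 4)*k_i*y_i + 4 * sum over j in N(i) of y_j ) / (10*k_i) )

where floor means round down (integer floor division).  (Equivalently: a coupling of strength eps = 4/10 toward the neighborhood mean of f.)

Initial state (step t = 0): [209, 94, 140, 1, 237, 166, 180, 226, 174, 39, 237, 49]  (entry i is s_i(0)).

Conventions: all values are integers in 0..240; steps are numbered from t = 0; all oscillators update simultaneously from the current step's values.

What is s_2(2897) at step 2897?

Answer: s_2(2897) = 200
Key observation: The state at step 5, [200, 200, 200, 200, 200, 200, 200, 200, 200, 200, 200, 200], reappears at step 7: the system is in a cycle of period 2 from step 5 on.  Therefore the state at step 2897 equals the state at step 5 + ((2897 - 5) mod 2) = 5, which is [200, 200, 200, 200, 200, 200, 200, 200, 200, 200, 200, 200].

Derivation:
t=0: [209, 94, 140, 1, 237, 166, 180, 226, 174, 39, 237, 49]
t=1: [186, 171, 202, 181, 180, 196, 193, 182, 194, 96, 180, 110]
t=2: [204, 208, 201, 206, 206, 202, 203, 206, 203, 187, 206, 206]
t=3: [199, 197, 199, 198, 198, 199, 199, 198, 199, 203, 198, 198]
t=4: [200, 201, 200, 200, 200, 200, 200, 200, 200, 199, 200, 200]
t=5: [200, 200, 200, 200, 200, 200, 200, 200, 200, 200, 200, 200]
t=6: [201, 201, 201, 201, 201, 201, 201, 201, 201, 201, 201, 201]
t=7: [200, 200, 200, 200, 200, 200, 200, 200, 200, 200, 200, 200]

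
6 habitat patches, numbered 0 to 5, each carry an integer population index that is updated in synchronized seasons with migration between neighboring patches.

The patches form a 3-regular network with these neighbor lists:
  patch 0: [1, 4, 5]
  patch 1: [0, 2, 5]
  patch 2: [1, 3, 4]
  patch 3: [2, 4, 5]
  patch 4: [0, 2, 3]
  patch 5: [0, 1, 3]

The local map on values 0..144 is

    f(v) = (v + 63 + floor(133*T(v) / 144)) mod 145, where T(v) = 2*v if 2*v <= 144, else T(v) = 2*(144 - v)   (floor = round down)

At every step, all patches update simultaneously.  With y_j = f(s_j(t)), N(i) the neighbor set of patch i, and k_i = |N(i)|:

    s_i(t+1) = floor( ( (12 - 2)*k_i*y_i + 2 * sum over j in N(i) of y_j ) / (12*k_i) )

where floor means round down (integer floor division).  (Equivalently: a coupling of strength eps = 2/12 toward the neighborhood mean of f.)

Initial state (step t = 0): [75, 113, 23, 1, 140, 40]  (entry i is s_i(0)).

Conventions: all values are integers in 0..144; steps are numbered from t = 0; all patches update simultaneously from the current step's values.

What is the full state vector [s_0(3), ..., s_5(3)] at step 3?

Simulating step by step:
t=0: [75, 113, 23, 1, 140, 40]
t=1: [110, 88, 118, 66, 71, 41]
t=2: [89, 102, 88, 100, 115, 45]
t=3: [102, 95, 106, 95, 89, 55]

Answer: [102, 95, 106, 95, 89, 55]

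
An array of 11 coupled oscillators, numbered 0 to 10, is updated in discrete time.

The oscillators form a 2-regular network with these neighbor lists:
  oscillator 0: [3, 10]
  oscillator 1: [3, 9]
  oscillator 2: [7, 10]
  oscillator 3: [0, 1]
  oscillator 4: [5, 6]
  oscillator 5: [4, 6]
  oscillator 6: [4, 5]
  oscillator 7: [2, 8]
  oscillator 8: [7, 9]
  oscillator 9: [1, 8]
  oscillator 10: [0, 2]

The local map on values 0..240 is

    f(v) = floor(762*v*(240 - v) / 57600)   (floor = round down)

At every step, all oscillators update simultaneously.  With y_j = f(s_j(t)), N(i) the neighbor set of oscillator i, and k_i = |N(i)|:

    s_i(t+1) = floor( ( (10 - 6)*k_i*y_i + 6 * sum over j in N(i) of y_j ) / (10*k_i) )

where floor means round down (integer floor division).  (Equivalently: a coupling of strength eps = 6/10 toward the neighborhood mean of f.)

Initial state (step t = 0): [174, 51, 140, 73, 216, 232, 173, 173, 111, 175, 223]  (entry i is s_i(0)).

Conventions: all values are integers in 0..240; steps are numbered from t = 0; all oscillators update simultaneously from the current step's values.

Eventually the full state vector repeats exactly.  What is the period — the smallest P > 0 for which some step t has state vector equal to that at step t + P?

Answer: 2
Key observation: The state at step 20, [189, 189, 189, 189, 189, 189, 189, 189, 189, 189, 189], reappears at step 22 — and no state repeats earlier — so the cycle the system enters has period 2.

Derivation:
t=0: [174, 51, 140, 73, 216, 232, 173, 173, 111, 175, 223]
t=1: [123, 144, 134, 147, 80, 75, 88, 173, 166, 154, 120]
t=2: [187, 179, 177, 183, 169, 168, 170, 165, 163, 173, 189]
t=3: [131, 144, 145, 137, 158, 158, 158, 159, 161, 154, 134]
t=4: [187, 181, 179, 185, 171, 171, 171, 173, 170, 175, 185]
t=5: [132, 141, 143, 135, 156, 156, 156, 151, 153, 149, 136]
t=6: [187, 183, 182, 186, 173, 173, 173, 178, 177, 179, 186]
t=7: [131, 137, 138, 133, 153, 153, 153, 143, 145, 142, 133]
t=8: [188, 186, 185, 187, 176, 176, 176, 183, 182, 184, 187]
t=9: [130, 132, 134, 130, 149, 149, 149, 136, 137, 135, 131]
t=10: [188, 188, 187, 188, 179, 179, 179, 186, 186, 187, 188]
t=11: [129, 129, 130, 129, 144, 144, 144, 131, 131, 130, 129]
t=12: [189, 189, 188, 189, 182, 182, 182, 188, 188, 188, 189]
t=13: [127, 127, 128, 127, 139, 139, 139, 129, 129, 128, 127]
t=14: [189, 189, 189, 189, 185, 185, 185, 189, 189, 189, 189]
t=15: [127, 127, 127, 127, 134, 134, 134, 127, 127, 127, 127]
t=16: [189, 189, 189, 189, 187, 187, 187, 189, 189, 189, 189]
t=17: [127, 127, 127, 127, 131, 131, 131, 127, 127, 127, 127]
t=18: [189, 189, 189, 189, 188, 188, 188, 189, 189, 189, 189]
t=19: [127, 127, 127, 127, 129, 129, 129, 127, 127, 127, 127]
t=20: [189, 189, 189, 189, 189, 189, 189, 189, 189, 189, 189]
t=21: [127, 127, 127, 127, 127, 127, 127, 127, 127, 127, 127]
t=22: [189, 189, 189, 189, 189, 189, 189, 189, 189, 189, 189]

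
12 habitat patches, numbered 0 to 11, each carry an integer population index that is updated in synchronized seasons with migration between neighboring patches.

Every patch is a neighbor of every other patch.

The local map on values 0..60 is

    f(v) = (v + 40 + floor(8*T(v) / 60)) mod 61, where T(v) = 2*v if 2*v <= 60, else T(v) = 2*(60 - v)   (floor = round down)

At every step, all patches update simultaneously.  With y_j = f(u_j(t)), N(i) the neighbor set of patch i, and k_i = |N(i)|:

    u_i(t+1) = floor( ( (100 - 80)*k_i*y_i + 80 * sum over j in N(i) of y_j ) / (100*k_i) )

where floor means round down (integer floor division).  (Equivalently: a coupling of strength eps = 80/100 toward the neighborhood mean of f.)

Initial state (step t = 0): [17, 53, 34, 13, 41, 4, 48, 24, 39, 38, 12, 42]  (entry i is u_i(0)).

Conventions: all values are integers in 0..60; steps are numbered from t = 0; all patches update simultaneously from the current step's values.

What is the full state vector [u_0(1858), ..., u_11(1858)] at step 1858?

Simulating step by step:
t=0: [17, 53, 34, 13, 41, 4, 48, 24, 39, 38, 12, 42]
t=1: [24, 29, 27, 32, 28, 30, 28, 26, 27, 27, 31, 28]
t=2: [13, 14, 13, 14, 14, 14, 14, 13, 13, 13, 14, 14]
t=3: [56, 56, 56, 56, 56, 56, 56, 56, 56, 56, 56, 56]
t=4: [36, 36, 36, 36, 36, 36, 36, 36, 36, 36, 36, 36]
t=5: [21, 21, 21, 21, 21, 21, 21, 21, 21, 21, 21, 21]
t=6: [5, 5, 5, 5, 5, 5, 5, 5, 5, 5, 5, 5]
t=7: [46, 46, 46, 46, 46, 46, 46, 46, 46, 46, 46, 46]
t=8: [28, 28, 28, 28, 28, 28, 28, 28, 28, 28, 28, 28]
t=9: [14, 14, 14, 14, 14, 14, 14, 14, 14, 14, 14, 14]
t=10: [57, 57, 57, 57, 57, 57, 57, 57, 57, 57, 57, 57]
t=11: [36, 36, 36, 36, 36, 36, 36, 36, 36, 36, 36, 36]

Answer: [57, 57, 57, 57, 57, 57, 57, 57, 57, 57, 57, 57]
Key observation: The state at step 4, [36, 36, 36, 36, 36, 36, 36, 36, 36, 36, 36, 36], reappears at step 11: the system is in a cycle of period 7 from step 4 on.  Therefore the state at step 1858 equals the state at step 4 + ((1858 - 4) mod 7) = 10, which is [57, 57, 57, 57, 57, 57, 57, 57, 57, 57, 57, 57].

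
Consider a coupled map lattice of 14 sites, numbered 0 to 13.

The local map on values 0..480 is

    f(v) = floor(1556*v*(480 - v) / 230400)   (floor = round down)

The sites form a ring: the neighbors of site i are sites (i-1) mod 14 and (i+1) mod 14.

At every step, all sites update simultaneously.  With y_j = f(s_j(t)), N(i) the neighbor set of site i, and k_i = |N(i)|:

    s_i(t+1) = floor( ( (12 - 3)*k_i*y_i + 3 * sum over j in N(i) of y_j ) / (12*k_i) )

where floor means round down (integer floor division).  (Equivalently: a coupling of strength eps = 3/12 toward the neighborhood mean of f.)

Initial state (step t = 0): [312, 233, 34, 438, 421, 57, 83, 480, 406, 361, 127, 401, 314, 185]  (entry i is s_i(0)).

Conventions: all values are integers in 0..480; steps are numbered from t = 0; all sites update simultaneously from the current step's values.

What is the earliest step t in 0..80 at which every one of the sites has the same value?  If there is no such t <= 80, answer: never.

Simulating step by step:
t=0: [312, 233, 34, 438, 421, 57, 83, 480, 406, 361, 127, 401, 314, 185]  (not all equal)
t=1: [359, 347, 140, 126, 161, 170, 186, 53, 187, 280, 289, 241, 336, 364]  (not all equal)
t=2: [294, 310, 317, 309, 341, 355, 340, 206, 343, 376, 374, 378, 328, 291]  (not all equal)
t=3: [367, 355, 349, 350, 321, 304, 325, 365, 318, 271, 265, 270, 330, 366]  (not all equal)
t=4: [282, 297, 306, 311, 341, 356, 335, 298, 343, 377, 383, 376, 333, 287]  (not all equal)
t=5: [375, 367, 359, 350, 321, 304, 329, 355, 316, 267, 253, 270, 327, 368]  (not all equal)
t=6: [268, 279, 293, 309, 341, 355, 333, 309, 347, 380, 386, 377, 335, 283]  (not all equal)
t=7: [381, 377, 369, 353, 321, 305, 329, 347, 309, 261, 248, 268, 325, 370]  (not all equal)
t=8: [257, 262, 277, 304, 340, 354, 335, 319, 354, 382, 387, 378, 337, 279]  (not all equal)
t=9: [385, 384, 377, 358, 323, 306, 326, 338, 300, 257, 246, 266, 323, 372]  (not all equal)
t=10: [250, 249, 264, 296, 338, 354, 339, 330, 361, 384, 387, 379, 338, 276]  (not all equal)
t=11: [387, 387, 383, 363, 326, 306, 320, 327, 290, 252, 245, 264, 322, 374]  (not all equal)
t=12: [246, 243, 253, 288, 334, 354, 345, 342, 369, 386, 387, 380, 338, 273]  (not all equal)
t=13: [387, 387, 385, 369, 331, 306, 312, 312, 277, 248, 244, 262, 322, 374]  (not all equal)
t=14: [246, 243, 250, 279, 329, 355, 353, 356, 376, 386, 387, 380, 338, 273]  (not all equal)
t=15: [387, 388, 386, 373, 335, 303, 301, 294, 265, 247, 244, 262, 322, 374]  (not all equal)
t=16: [245, 241, 247, 273, 324, 357, 363, 370, 382, 387, 387, 380, 338, 273]  (not all equal)
t=17: [387, 388, 387, 376, 340, 300, 285, 272, 253, 244, 244, 262, 322, 374]  (not all equal)
t=18: [245, 241, 245, 268, 319, 360, 374, 381, 386, 387, 387, 380, 338, 273]  (not all equal)
t=19: [387, 388, 387, 379, 343, 294, 268, 254, 245, 243, 244, 262, 322, 374]  (not all equal)
t=20: [245, 241, 244, 263, 316, 364, 381, 386, 387, 388, 387, 380, 338, 273]  (not all equal)
t=21: [387, 388, 387, 380, 345, 289, 256, 245, 243, 241, 244, 262, 322, 374]  (not all equal)
t=22: [245, 241, 244, 261, 314, 366, 385, 387, 388, 388, 387, 380, 338, 273]  (not all equal)
t=23: [387, 388, 387, 382, 347, 285, 250, 243, 241, 241, 244, 262, 322, 374]  (not all equal)
t=24: [245, 241, 243, 258, 311, 368, 386, 388, 388, 388, 387, 380, 338, 273]  (not all equal)
t=25: [387, 388, 387, 382, 348, 283, 248, 241, 241, 241, 244, 262, 322, 374]  (not all equal)
t=26: [245, 241, 243, 258, 311, 369, 386, 388, 388, 388, 387, 380, 338, 273]  (not all equal)
t=27: [387, 388, 387, 382, 348, 281, 248, 241, 241, 241, 244, 262, 322, 374]  (not all equal)
t=28: [245, 241, 243, 258, 311, 370, 386, 388, 388, 388, 387, 380, 338, 273]  (not all equal)
t=29: [387, 388, 387, 382, 348, 280, 248, 241, 241, 241, 244, 262, 322, 374]  (not all equal)
t=30: [245, 241, 243, 258, 311, 370, 386, 388, 388, 388, 387, 380, 338, 273]  (not all equal)

Answer: never
Key observation: The state at step 28 reappears at step 30 — the system is in a cycle of period 2 from step 28 on.  No step 0..30 is synchronized, and the cycle repeats forever, so no step up to 80 (or ever) has all sites equal.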